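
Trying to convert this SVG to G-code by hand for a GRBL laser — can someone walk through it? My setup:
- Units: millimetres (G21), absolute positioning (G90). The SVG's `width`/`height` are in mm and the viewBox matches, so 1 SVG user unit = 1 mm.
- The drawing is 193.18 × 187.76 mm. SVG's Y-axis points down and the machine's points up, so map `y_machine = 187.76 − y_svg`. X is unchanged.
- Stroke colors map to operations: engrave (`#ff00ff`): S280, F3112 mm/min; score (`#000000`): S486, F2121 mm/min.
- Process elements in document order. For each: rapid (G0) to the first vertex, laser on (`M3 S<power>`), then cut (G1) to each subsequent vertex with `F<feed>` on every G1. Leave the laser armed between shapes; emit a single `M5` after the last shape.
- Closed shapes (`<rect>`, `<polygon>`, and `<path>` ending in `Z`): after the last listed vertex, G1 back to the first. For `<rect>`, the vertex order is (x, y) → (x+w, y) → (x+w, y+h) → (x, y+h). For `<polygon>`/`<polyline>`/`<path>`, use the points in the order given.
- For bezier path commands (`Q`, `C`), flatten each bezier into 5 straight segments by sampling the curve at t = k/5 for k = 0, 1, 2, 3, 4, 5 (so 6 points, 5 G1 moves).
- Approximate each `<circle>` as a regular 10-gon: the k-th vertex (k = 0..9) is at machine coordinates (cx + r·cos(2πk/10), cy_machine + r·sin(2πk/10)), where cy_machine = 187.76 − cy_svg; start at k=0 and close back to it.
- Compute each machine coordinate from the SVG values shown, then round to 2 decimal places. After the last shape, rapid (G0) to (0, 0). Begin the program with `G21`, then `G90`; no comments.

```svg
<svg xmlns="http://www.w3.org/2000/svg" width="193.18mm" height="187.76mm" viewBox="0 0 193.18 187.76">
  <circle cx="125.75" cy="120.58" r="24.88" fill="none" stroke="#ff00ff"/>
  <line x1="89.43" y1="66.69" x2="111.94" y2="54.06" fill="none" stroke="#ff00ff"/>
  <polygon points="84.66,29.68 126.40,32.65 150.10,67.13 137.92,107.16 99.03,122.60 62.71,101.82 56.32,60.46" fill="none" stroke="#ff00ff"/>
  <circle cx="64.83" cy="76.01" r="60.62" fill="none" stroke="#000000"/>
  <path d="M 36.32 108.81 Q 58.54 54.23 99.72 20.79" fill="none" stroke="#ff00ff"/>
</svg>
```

viewBox `0 0 193.18 187.76` with mm width/height → 1 unit = 1 mm. Flip: y_m = 187.76 − y_svg.

**Shape 1** — `<circle>` circle, stroke `#ff00ff` → engrave (S280, F3112). Machine vertices: (150.63,67.18) → (145.88,81.80) → (133.44,90.84) → (118.06,90.84) → (105.62,81.80) → (100.87,67.18) → (105.62,52.56) → (118.06,43.52) → (133.44,43.52) → (145.88,52.56) → (150.63,67.18). Closed: final G1 returns to the first vertex.

**Shape 2** — `<line>` line segment, stroke `#ff00ff` → engrave (S280, F3112). Machine vertices: (89.43,121.07) → (111.94,133.70). Open path.

**Shape 3** — `<polygon>` regular polygon, stroke `#ff00ff` → engrave (S280, F3112). Machine vertices: (84.66,158.08) → (126.40,155.11) → (150.10,120.63) → (137.92,80.60) → (99.03,65.16) → (62.71,85.94) → (56.32,127.30) → (84.66,158.08). Closed: final G1 returns to the first vertex.

**Shape 4** — `<circle>` circle, stroke `#000000` → score (S486, F2121). Machine vertices: (125.45,111.75) → (113.87,147.38) → (83.56,169.40) → (46.10,169.40) → (15.79,147.38) → (4.21,111.75) → (15.79,76.12) → (46.10,54.10) → (83.56,54.10) → (113.87,76.12) → (125.45,111.75). Closed: final G1 returns to the first vertex.

**Shape 5** — `<path>` quadratic bezier, stroke `#ff00ff` → engrave (S280, F3112). Control points (SVG): P0=(36.32,108.81), P1=(58.54,54.23), P2=(99.72,20.79); sampled at t=k/5. Machine vertices: (36.32,78.95) → (45.97,99.94) → (57.13,119.23) → (69.81,136.84) → (84.01,152.75) → (99.72,166.97). Open path.

G21
G90
G0 X150.63 Y67.18
M3 S280
G1 X145.88 Y81.80 F3112
G1 X133.44 Y90.84 F3112
G1 X118.06 Y90.84 F3112
G1 X105.62 Y81.80 F3112
G1 X100.87 Y67.18 F3112
G1 X105.62 Y52.56 F3112
G1 X118.06 Y43.52 F3112
G1 X133.44 Y43.52 F3112
G1 X145.88 Y52.56 F3112
G1 X150.63 Y67.18 F3112
G0 X89.43 Y121.07
M3 S280
G1 X111.94 Y133.70 F3112
G0 X84.66 Y158.08
M3 S280
G1 X126.40 Y155.11 F3112
G1 X150.10 Y120.63 F3112
G1 X137.92 Y80.60 F3112
G1 X99.03 Y65.16 F3112
G1 X62.71 Y85.94 F3112
G1 X56.32 Y127.30 F3112
G1 X84.66 Y158.08 F3112
G0 X125.45 Y111.75
M3 S486
G1 X113.87 Y147.38 F2121
G1 X83.56 Y169.40 F2121
G1 X46.10 Y169.40 F2121
G1 X15.79 Y147.38 F2121
G1 X4.21 Y111.75 F2121
G1 X15.79 Y76.12 F2121
G1 X46.10 Y54.10 F2121
G1 X83.56 Y54.10 F2121
G1 X113.87 Y76.12 F2121
G1 X125.45 Y111.75 F2121
G0 X36.32 Y78.95
M3 S280
G1 X45.97 Y99.94 F3112
G1 X57.13 Y119.23 F3112
G1 X69.81 Y136.84 F3112
G1 X84.01 Y152.75 F3112
G1 X99.72 Y166.97 F3112
M5
G0 X0.00 Y0.00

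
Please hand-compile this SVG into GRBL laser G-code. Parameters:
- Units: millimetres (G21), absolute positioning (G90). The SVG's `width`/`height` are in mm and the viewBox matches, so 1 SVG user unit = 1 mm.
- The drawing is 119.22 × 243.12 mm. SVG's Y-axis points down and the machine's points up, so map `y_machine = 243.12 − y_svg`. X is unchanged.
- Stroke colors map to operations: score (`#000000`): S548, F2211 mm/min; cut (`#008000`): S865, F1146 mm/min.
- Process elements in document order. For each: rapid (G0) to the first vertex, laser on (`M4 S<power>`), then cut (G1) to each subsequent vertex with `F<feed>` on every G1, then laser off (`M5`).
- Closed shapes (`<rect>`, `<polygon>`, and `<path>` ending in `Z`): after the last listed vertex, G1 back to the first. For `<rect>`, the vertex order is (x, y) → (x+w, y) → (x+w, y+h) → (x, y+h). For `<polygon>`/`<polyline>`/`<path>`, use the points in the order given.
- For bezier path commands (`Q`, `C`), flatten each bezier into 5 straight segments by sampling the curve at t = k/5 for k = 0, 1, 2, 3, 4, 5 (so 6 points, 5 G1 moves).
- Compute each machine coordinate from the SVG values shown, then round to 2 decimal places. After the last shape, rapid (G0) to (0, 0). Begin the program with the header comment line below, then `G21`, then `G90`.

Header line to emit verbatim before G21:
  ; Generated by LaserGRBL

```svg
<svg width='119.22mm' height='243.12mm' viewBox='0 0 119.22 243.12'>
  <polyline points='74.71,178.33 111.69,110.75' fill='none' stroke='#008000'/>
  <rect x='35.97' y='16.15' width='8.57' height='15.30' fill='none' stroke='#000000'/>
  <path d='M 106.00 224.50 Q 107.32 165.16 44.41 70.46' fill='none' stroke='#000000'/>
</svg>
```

; Generated by LaserGRBL
G21
G90
G0 X74.71 Y64.79
M4 S865
G1 X111.69 Y132.37 F1146
M5
G0 X35.97 Y226.97
M4 S548
G1 X44.54 Y226.97 F2211
G1 X44.54 Y211.67 F2211
G1 X35.97 Y211.67 F2211
G1 X35.97 Y226.97 F2211
M5
G0 X106.00 Y18.62
M4 S548
G1 X103.96 Y43.77 F2211
G1 X96.78 Y71.75 F2211
G1 X84.46 Y102.56 F2211
G1 X67.00 Y136.19 F2211
G1 X44.41 Y172.66 F2211
M5
G0 X0.00 Y0.00

1 u = 1 mm; y_m = 243.12 − y.

[1] `<polyline>` line segment, #008000→cut S865 F1146: (74.71,64.79) → (111.69,132.37)

[2] `<rect>` rectangle, #000000→score S548 F2211: (35.97,226.97) → (44.54,226.97) → (44.54,211.67) → (35.97,211.67) → (35.97,226.97) (closed)

[3] `<path>` quadratic bezier, #000000→score S548 F2211: (106.00,18.62) → (103.96,43.77) → (96.78,71.75) → (84.46,102.56) → (67.00,136.19) → (44.41,172.66)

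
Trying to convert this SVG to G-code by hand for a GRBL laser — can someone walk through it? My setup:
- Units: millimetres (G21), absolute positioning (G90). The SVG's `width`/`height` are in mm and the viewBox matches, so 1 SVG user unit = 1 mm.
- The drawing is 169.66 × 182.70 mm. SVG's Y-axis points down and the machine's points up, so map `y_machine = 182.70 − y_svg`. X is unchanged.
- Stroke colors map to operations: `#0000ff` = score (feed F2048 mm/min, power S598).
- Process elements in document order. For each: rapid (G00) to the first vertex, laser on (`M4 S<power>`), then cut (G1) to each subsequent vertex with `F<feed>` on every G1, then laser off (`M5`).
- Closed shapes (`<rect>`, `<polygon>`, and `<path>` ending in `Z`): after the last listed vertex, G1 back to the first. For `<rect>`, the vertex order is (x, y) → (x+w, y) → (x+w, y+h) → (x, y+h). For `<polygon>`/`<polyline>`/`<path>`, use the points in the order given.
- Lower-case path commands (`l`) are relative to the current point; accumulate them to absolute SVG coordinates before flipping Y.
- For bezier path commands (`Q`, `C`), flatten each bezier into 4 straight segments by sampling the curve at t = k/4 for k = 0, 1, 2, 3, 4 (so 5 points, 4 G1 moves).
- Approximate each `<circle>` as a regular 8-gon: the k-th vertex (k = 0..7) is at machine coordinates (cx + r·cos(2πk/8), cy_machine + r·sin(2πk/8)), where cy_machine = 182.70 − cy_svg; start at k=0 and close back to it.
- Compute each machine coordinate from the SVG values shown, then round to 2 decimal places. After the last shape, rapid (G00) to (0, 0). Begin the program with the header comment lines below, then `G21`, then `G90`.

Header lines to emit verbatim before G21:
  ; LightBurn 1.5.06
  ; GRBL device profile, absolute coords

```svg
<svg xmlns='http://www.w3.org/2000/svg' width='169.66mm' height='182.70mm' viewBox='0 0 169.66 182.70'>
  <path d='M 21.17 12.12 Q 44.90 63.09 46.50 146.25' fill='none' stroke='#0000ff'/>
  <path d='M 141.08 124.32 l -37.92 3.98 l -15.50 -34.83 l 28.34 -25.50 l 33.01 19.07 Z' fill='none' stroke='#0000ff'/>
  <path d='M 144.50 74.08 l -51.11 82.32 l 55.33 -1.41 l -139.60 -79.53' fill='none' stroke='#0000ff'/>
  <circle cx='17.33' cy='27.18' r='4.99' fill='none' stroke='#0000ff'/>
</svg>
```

1 u = 1 mm; y_m = 182.70 − y.

[1] `<path>` quadratic bezier, #0000ff→score S598 F2048: (21.17,170.58) → (31.65,143.08) → (39.37,111.56) → (44.32,76.02) → (46.50,36.45)

[2] `<path>` regular polygon, #0000ff→score S598 F2048: (141.08,58.38) → (103.16,54.40) → (87.66,89.23) → (116.00,114.73) → (149.01,95.66) → (141.08,58.38) (closed)

[3] `<path>` open polyline, #0000ff→score S598 F2048: (144.50,108.62) → (93.39,26.30) → (148.72,27.71) → (9.12,107.24)

[4] `<circle>` circle, #0000ff→score S598 F2048: (22.32,155.52) → (20.86,159.05) → (17.33,160.51) → (13.80,159.05) → (12.34,155.52) → (13.80,151.99) → (17.33,150.53) → (20.86,151.99) → (22.32,155.52) (closed)

; LightBurn 1.5.06
; GRBL device profile, absolute coords
G21
G90
G00 X21.17 Y170.58
M4 S598
G1 X31.65 Y143.08 F2048
G1 X39.37 Y111.56 F2048
G1 X44.32 Y76.02 F2048
G1 X46.50 Y36.45 F2048
M5
G00 X141.08 Y58.38
M4 S598
G1 X103.16 Y54.40 F2048
G1 X87.66 Y89.23 F2048
G1 X116.00 Y114.73 F2048
G1 X149.01 Y95.66 F2048
G1 X141.08 Y58.38 F2048
M5
G00 X144.50 Y108.62
M4 S598
G1 X93.39 Y26.30 F2048
G1 X148.72 Y27.71 F2048
G1 X9.12 Y107.24 F2048
M5
G00 X22.32 Y155.52
M4 S598
G1 X20.86 Y159.05 F2048
G1 X17.33 Y160.51 F2048
G1 X13.80 Y159.05 F2048
G1 X12.34 Y155.52 F2048
G1 X13.80 Y151.99 F2048
G1 X17.33 Y150.53 F2048
G1 X20.86 Y151.99 F2048
G1 X22.32 Y155.52 F2048
M5
G00 X0.00 Y0.00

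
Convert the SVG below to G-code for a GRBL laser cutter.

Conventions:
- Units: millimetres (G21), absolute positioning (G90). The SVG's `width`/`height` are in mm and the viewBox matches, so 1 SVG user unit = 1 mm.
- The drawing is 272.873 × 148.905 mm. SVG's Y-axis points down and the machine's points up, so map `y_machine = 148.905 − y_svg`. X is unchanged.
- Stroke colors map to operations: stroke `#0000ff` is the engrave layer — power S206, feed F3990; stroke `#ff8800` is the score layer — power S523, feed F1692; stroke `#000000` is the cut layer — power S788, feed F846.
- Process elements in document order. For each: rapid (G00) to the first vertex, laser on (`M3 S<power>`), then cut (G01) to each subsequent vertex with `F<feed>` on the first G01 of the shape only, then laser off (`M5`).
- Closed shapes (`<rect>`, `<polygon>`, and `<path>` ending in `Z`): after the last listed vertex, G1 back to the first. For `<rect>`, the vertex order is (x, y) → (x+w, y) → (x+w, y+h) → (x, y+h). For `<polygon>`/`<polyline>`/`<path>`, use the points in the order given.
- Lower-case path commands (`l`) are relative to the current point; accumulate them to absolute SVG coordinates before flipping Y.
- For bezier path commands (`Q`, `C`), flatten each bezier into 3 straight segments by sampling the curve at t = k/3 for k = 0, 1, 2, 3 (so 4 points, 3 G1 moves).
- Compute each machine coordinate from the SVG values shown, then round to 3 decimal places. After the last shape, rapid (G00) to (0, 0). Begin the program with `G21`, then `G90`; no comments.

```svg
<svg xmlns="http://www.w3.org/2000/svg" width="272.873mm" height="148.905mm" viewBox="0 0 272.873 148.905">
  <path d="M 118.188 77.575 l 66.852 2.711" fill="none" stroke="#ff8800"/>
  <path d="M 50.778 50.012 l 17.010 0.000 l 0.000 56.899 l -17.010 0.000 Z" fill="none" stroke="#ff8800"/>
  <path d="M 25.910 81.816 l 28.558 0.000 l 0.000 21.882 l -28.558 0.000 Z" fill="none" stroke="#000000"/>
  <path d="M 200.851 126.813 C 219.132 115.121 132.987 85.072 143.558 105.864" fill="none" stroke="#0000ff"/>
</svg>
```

G21
G90
G00 X118.188 Y71.330
M3 S523
G01 X185.040 Y68.619 F1692
M5
G00 X50.778 Y98.893
M3 S523
G01 X67.788 Y98.893 F1692
G01 X67.788 Y41.994
G01 X50.778 Y41.994
G01 X50.778 Y98.893
M5
G00 X25.910 Y67.089
M3 S788
G01 X54.468 Y67.089 F846
G01 X54.468 Y45.207
G01 X25.910 Y45.207
G01 X25.910 Y67.089
M5
G00 X200.851 Y22.092
M3 S206
G01 X191.773 Y37.340 F3990
G01 X157.776 Y49.449
G01 X143.558 Y43.041
M5
G00 X0.000 Y0.000

Since the viewBox matches the mm dimensions, user units are millimetres directly. The only transform is the Y-flip y_m = 148.905 − y_svg.

Shape 1 is a line segment drawn with `<path>`. Its stroke #ff8800 means score at S523, F1692. After flipping Y the toolpath is (118.188,71.330) → (185.040,68.619).

Shape 2 is a rectangle drawn with `<path>`. Its stroke #ff8800 means score at S523, F1692. After flipping Y the toolpath is (50.778,98.893) → (67.788,98.893) → (67.788,41.994) → (50.778,41.994) → (50.778,98.893), returning to the start.

Shape 3 is a rectangle drawn with `<path>`. Its stroke #000000 means cut at S788, F846. After flipping Y the toolpath is (25.910,67.089) → (54.468,67.089) → (54.468,45.207) → (25.910,45.207) → (25.910,67.089), returning to the start.

Shape 4 is a cubic bezier drawn with `<path>`. Its stroke #0000ff means engrave at S206, F3990. After flipping Y the toolpath is (200.851,22.092) → (191.773,37.340) → (157.776,49.449) → (143.558,43.041).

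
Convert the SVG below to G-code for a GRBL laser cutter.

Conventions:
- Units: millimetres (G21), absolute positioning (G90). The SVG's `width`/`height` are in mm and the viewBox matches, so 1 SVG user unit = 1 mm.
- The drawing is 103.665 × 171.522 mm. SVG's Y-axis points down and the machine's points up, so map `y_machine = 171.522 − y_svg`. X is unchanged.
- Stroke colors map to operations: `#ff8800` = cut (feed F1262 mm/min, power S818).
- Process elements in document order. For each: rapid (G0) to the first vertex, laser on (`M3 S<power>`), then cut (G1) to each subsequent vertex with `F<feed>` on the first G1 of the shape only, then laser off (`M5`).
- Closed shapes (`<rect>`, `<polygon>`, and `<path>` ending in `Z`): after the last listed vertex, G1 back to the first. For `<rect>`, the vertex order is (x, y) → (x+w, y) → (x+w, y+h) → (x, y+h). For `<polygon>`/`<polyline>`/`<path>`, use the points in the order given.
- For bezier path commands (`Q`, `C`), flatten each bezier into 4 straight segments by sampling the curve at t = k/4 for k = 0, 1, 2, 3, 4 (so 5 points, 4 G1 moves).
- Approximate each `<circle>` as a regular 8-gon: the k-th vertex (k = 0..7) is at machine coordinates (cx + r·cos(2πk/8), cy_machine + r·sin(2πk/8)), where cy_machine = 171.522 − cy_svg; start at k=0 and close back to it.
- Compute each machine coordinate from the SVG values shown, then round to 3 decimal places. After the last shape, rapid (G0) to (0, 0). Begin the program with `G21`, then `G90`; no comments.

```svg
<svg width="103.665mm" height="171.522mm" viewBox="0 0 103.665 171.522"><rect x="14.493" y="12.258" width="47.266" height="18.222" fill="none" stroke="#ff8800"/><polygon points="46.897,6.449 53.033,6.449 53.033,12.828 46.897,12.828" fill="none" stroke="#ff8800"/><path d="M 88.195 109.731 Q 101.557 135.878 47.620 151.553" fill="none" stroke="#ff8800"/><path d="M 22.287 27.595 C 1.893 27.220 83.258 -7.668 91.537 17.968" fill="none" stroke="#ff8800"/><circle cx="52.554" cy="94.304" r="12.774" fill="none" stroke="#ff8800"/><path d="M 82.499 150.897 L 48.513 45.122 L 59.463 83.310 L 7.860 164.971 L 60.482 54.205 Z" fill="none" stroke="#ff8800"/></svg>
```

1 u = 1 mm; y_m = 171.522 − y.

[1] `<rect>` rectangle, #ff8800→cut S818 F1262: (14.493,159.264) → (61.759,159.264) → (61.759,141.042) → (14.493,141.042) → (14.493,159.264) (closed)

[2] `<polygon>` rectangle, #ff8800→cut S818 F1262: (46.897,165.073) → (53.033,165.073) → (53.033,158.694) → (46.897,158.694) → (46.897,165.073) (closed)

[3] `<path>` quadratic bezier, #ff8800→cut S818 F1262: (88.195,61.791) → (90.670,49.372) → (84.732,38.262) → (70.382,28.461) → (47.620,19.969)

[4] `<path>` cubic bezier, #ff8800→cut S818 F1262: (22.287,143.927) → (23.339,149.194) → (46.160,158.495) → (74.356,162.918) → (91.537,153.554)

[5] `<circle>` circle, #ff8800→cut S818 F1262: (65.328,77.218) → (61.587,86.251) → (52.554,89.992) → (43.521,86.251) → (39.780,77.218) → (43.521,68.185) → (52.554,64.444) → (61.587,68.185) → (65.328,77.218) (closed)

[6] `<path>` closed polygon, #ff8800→cut S818 F1262: (82.499,20.625) → (48.513,126.400) → (59.463,88.212) → (7.860,6.551) → (60.482,117.317) → (82.499,20.625) (closed)

G21
G90
G0 X14.493 Y159.264
M3 S818
G1 X61.759 Y159.264 F1262
G1 X61.759 Y141.042
G1 X14.493 Y141.042
G1 X14.493 Y159.264
M5
G0 X46.897 Y165.073
M3 S818
G1 X53.033 Y165.073 F1262
G1 X53.033 Y158.694
G1 X46.897 Y158.694
G1 X46.897 Y165.073
M5
G0 X88.195 Y61.791
M3 S818
G1 X90.670 Y49.372 F1262
G1 X84.732 Y38.262
G1 X70.382 Y28.461
G1 X47.620 Y19.969
M5
G0 X22.287 Y143.927
M3 S818
G1 X23.339 Y149.194 F1262
G1 X46.160 Y158.495
G1 X74.356 Y162.918
G1 X91.537 Y153.554
M5
G0 X65.328 Y77.218
M3 S818
G1 X61.587 Y86.251 F1262
G1 X52.554 Y89.992
G1 X43.521 Y86.251
G1 X39.780 Y77.218
G1 X43.521 Y68.185
G1 X52.554 Y64.444
G1 X61.587 Y68.185
G1 X65.328 Y77.218
M5
G0 X82.499 Y20.625
M3 S818
G1 X48.513 Y126.400 F1262
G1 X59.463 Y88.212
G1 X7.860 Y6.551
G1 X60.482 Y117.317
G1 X82.499 Y20.625
M5
G0 X0.000 Y0.000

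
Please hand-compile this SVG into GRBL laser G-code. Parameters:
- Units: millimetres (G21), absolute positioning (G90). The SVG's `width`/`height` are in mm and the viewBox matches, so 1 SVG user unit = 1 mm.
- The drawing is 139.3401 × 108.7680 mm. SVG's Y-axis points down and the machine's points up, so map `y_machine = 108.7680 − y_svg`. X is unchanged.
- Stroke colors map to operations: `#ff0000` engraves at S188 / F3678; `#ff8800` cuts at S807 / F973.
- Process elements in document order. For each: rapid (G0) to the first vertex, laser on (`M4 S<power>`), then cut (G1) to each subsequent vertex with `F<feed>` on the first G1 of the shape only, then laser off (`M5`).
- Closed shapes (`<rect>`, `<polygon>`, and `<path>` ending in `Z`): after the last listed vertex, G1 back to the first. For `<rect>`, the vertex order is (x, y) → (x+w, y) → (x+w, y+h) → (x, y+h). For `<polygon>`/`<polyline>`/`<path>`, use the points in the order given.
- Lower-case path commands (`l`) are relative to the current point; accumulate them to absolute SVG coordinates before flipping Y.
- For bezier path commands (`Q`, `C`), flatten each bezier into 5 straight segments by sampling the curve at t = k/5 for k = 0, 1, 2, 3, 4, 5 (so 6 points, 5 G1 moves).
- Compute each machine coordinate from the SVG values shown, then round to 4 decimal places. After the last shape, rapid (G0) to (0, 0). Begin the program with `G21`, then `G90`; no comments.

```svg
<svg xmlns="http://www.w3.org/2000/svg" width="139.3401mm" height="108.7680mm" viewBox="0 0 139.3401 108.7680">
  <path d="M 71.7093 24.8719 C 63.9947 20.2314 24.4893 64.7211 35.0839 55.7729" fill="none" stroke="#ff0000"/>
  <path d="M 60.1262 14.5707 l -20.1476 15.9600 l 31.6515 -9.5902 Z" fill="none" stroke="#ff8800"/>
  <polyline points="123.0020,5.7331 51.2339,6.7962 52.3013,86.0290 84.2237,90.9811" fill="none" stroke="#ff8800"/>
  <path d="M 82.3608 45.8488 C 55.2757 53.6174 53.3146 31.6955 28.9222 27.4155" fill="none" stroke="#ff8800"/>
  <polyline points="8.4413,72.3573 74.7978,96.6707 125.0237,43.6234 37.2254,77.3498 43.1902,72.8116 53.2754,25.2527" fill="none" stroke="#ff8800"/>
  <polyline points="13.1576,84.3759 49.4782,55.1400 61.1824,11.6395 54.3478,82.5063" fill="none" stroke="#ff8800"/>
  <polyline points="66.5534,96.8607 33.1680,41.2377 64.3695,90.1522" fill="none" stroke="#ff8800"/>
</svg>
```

G21
G90
G0 X71.7093 Y83.8961
M4 S188
G1 X63.9208 Y81.6053 F3678
G1 X52.4332 Y72.4466
G1 X41.1774 Y61.3431
G1 X34.0840 Y53.2182
G1 X35.0839 Y52.9951
M5
G0 X60.1262 Y94.1973
M4 S807
G1 X39.9786 Y78.2373 F973
G1 X71.6301 Y87.8275
G1 X60.1262 Y94.1973
M5
G0 X123.0020 Y103.0349
M4 S807
G1 X51.2339 Y101.9718 F973
G1 X52.3013 Y22.7390
G1 X84.2237 Y17.7869
M5
G0 X82.3608 Y62.9192
M4 S807
G1 X68.7442 Y61.4422 F973
G1 X58.8747 Y64.8190
G1 X50.4696 Y70.7777
G1 X41.2463 Y77.0461
G1 X28.9222 Y81.3525
M5
G0 X8.4413 Y36.4107
M4 S807
G1 X74.7978 Y12.0973 F973
G1 X125.0237 Y65.1446
G1 X37.2254 Y31.4182
G1 X43.1902 Y35.9564
G1 X53.2754 Y83.5153
M5
G0 X13.1576 Y24.3921
M4 S807
G1 X49.4782 Y53.6280 F973
G1 X61.1824 Y97.1285
G1 X54.3478 Y26.2617
M5
G0 X66.5534 Y11.9073
M4 S807
G1 X33.1680 Y67.5303 F973
G1 X64.3695 Y18.6158
M5
G0 X0.0000 Y0.0000

1 u = 1 mm; y_m = 108.7680 − y.

[1] `<path>` cubic bezier, #ff0000→engrave S188 F3678: (71.7093,83.8961) → (63.9208,81.6053) → (52.4332,72.4466) → (41.1774,61.3431) → (34.0840,53.2182) → (35.0839,52.9951)

[2] `<path>` closed polygon, #ff8800→cut S807 F973: (60.1262,94.1973) → (39.9786,78.2373) → (71.6301,87.8275) → (60.1262,94.1973) (closed)

[3] `<polyline>` open polyline, #ff8800→cut S807 F973: (123.0020,103.0349) → (51.2339,101.9718) → (52.3013,22.7390) → (84.2237,17.7869)

[4] `<path>` cubic bezier, #ff8800→cut S807 F973: (82.3608,62.9192) → (68.7442,61.4422) → (58.8747,64.8190) → (50.4696,70.7777) → (41.2463,77.0461) → (28.9222,81.3525)

[5] `<polyline>` open polyline, #ff8800→cut S807 F973: (8.4413,36.4107) → (74.7978,12.0973) → (125.0237,65.1446) → (37.2254,31.4182) → (43.1902,35.9564) → (53.2754,83.5153)

[6] `<polyline>` open polyline, #ff8800→cut S807 F973: (13.1576,24.3921) → (49.4782,53.6280) → (61.1824,97.1285) → (54.3478,26.2617)

[7] `<polyline>` open polyline, #ff8800→cut S807 F973: (66.5534,11.9073) → (33.1680,67.5303) → (64.3695,18.6158)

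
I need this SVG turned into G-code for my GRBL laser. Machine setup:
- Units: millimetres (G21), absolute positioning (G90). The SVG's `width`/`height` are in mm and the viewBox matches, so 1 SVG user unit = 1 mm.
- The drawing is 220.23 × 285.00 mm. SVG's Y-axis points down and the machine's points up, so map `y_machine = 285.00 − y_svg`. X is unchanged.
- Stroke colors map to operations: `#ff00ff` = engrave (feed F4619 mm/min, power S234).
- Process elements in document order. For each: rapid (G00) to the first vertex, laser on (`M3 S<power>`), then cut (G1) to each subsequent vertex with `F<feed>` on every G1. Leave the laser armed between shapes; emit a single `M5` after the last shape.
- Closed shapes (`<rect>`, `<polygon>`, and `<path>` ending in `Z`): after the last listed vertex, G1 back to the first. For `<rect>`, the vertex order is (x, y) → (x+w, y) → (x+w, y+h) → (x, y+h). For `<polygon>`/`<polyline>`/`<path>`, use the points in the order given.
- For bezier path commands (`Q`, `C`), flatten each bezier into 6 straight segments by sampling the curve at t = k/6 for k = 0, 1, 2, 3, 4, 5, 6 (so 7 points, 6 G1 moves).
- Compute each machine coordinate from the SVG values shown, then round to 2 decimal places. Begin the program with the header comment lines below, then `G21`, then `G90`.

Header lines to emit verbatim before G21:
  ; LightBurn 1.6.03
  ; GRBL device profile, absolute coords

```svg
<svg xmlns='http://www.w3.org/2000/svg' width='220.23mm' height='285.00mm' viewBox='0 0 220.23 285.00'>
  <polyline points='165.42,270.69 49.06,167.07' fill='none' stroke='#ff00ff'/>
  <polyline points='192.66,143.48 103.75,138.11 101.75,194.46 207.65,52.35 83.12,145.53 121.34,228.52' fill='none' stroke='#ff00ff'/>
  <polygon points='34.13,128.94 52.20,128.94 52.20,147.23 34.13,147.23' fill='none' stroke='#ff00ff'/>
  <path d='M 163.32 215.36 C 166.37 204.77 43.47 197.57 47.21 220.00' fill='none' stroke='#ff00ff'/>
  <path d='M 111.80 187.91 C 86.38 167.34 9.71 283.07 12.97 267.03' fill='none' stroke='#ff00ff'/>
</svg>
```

Since the viewBox matches the mm dimensions, user units are millimetres directly. The only transform is the Y-flip y_m = 285.00 − y_svg.

Shape 1 is a line segment drawn with `<polyline>`. Its stroke #ff00ff means engrave at S234, F4619. After flipping Y the toolpath is (165.42,14.31) → (49.06,117.93).

Shape 2 is a open polyline drawn with `<polyline>`. Its stroke #ff00ff means engrave at S234, F4619. After flipping Y the toolpath is (192.66,141.52) → (103.75,146.89) → (101.75,90.54) → (207.65,232.65) → (83.12,139.47) → (121.34,56.48).

Shape 3 is a rectangle drawn with `<polygon>`. Its stroke #ff00ff means engrave at S234, F4619. After flipping Y the toolpath is (34.13,156.06) → (52.20,156.06) → (52.20,137.77) → (34.13,137.77) → (34.13,156.06), returning to the start.

Shape 4 is a cubic bezier drawn with `<path>`. Its stroke #ff00ff means engrave at S234, F4619. After flipping Y the toolpath is (163.32,69.64) → (155.52,74.53) → (133.74,78.13) → (105.01,79.70) → (76.33,78.53) → (54.72,73.87) → (47.21,65.00).

Shape 5 is a cubic bezier drawn with `<path>`. Its stroke #ff00ff means engrave at S234, F4619. After flipping Y the toolpath is (111.80,97.09) → (95.43,97.26) → (74.16,82.16) → (51.63,59.23) → (31.49,35.92) → (17.39,19.69) → (12.97,17.97).

; LightBurn 1.6.03
; GRBL device profile, absolute coords
G21
G90
G00 X165.42 Y14.31
M3 S234
G1 X49.06 Y117.93 F4619
G00 X192.66 Y141.52
M3 S234
G1 X103.75 Y146.89 F4619
G1 X101.75 Y90.54 F4619
G1 X207.65 Y232.65 F4619
G1 X83.12 Y139.47 F4619
G1 X121.34 Y56.48 F4619
G00 X34.13 Y156.06
M3 S234
G1 X52.20 Y156.06 F4619
G1 X52.20 Y137.77 F4619
G1 X34.13 Y137.77 F4619
G1 X34.13 Y156.06 F4619
G00 X163.32 Y69.64
M3 S234
G1 X155.52 Y74.53 F4619
G1 X133.74 Y78.13 F4619
G1 X105.01 Y79.70 F4619
G1 X76.33 Y78.53 F4619
G1 X54.72 Y73.87 F4619
G1 X47.21 Y65.00 F4619
G00 X111.80 Y97.09
M3 S234
G1 X95.43 Y97.26 F4619
G1 X74.16 Y82.16 F4619
G1 X51.63 Y59.23 F4619
G1 X31.49 Y35.92 F4619
G1 X17.39 Y19.69 F4619
G1 X12.97 Y17.97 F4619
M5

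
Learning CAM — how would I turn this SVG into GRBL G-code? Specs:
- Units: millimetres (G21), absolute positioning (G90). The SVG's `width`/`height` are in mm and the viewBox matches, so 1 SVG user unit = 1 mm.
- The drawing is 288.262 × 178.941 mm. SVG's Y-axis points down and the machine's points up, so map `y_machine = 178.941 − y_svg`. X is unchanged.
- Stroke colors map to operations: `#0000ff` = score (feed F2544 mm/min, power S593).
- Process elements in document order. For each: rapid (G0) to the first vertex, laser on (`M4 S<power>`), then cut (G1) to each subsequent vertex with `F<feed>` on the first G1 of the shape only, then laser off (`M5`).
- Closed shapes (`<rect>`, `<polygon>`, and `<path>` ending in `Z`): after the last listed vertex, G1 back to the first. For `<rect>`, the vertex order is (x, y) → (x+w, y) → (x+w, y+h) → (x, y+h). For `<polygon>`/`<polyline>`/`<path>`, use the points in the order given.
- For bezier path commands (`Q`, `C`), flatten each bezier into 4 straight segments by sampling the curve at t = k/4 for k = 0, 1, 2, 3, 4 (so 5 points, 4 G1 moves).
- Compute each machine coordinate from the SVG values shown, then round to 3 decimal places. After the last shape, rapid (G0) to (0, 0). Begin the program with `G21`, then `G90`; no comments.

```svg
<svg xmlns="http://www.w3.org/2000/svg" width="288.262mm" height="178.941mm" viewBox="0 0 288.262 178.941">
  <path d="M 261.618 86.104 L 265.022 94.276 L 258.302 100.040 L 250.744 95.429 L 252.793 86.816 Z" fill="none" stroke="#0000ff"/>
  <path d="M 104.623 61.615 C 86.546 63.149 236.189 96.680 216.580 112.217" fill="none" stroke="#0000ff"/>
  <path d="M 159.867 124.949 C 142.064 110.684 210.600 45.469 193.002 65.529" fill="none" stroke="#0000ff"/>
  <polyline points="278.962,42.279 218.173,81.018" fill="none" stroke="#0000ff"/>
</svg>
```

1 u = 1 mm; y_m = 178.941 − y.

[1] `<path>` regular polygon, #0000ff→score S593 F2544: (261.618,92.837) → (265.022,84.665) → (258.302,78.901) → (250.744,83.512) → (252.793,92.125) → (261.618,92.837) (closed)

[2] `<path>` cubic bezier, #0000ff→score S593 F2544: (104.623,117.326) → (117.248,110.957) → (161.176,97.276) → (204.817,80.970) → (216.580,66.724)

[3] `<path>` cubic bezier, #0000ff→score S593 F2544: (159.867,53.992) → (160.008,72.115) → (176.358,96.574) → (192.745,114.596) → (193.002,113.412)

[4] `<polyline>` line segment, #0000ff→score S593 F2544: (278.962,136.662) → (218.173,97.923)

G21
G90
G0 X261.618 Y92.837
M4 S593
G1 X265.022 Y84.665 F2544
G1 X258.302 Y78.901
G1 X250.744 Y83.512
G1 X252.793 Y92.125
G1 X261.618 Y92.837
M5
G0 X104.623 Y117.326
M4 S593
G1 X117.248 Y110.957 F2544
G1 X161.176 Y97.276
G1 X204.817 Y80.970
G1 X216.580 Y66.724
M5
G0 X159.867 Y53.992
M4 S593
G1 X160.008 Y72.115 F2544
G1 X176.358 Y96.574
G1 X192.745 Y114.596
G1 X193.002 Y113.412
M5
G0 X278.962 Y136.662
M4 S593
G1 X218.173 Y97.923 F2544
M5
G0 X0.000 Y0.000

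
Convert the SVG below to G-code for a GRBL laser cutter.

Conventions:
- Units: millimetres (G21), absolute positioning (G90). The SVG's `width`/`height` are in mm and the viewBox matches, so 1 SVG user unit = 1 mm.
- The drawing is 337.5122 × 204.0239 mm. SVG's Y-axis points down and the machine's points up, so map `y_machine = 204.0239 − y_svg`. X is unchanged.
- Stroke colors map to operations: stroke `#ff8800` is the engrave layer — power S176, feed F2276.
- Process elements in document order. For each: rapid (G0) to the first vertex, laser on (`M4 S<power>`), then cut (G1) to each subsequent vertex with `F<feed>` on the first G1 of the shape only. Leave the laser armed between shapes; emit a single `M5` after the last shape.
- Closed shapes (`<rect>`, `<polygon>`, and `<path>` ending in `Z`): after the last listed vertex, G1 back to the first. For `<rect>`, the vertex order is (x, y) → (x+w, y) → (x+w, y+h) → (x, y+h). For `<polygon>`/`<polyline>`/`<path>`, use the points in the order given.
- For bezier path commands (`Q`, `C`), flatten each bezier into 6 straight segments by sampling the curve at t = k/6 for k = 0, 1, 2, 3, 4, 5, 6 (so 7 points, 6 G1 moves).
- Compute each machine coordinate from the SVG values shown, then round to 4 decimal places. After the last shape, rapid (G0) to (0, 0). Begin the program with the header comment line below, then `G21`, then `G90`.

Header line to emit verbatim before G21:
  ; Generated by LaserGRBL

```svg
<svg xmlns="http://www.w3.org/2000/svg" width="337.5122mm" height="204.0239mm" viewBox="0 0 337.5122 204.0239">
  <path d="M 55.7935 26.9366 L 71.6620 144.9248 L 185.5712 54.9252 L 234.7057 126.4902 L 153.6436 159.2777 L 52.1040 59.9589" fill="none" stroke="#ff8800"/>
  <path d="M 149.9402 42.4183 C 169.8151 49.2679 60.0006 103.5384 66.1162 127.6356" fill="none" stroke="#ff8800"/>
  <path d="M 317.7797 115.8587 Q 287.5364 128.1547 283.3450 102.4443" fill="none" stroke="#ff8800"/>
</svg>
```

; Generated by LaserGRBL
G21
G90
G0 X55.7935 Y177.0873
M4 S176
G1 X71.6620 Y59.0991 F2276
G1 X185.5712 Y149.0987
G1 X234.7057 Y77.5337
G1 X153.6436 Y44.7462
G1 X52.1040 Y144.0650
G0 X149.9402 Y161.6056
M4 S176
G1 X150.2073 Y154.5883 F2276
G1 X135.6823 Y141.8229
G1 X113.1879 Y125.4648
G1 X89.5469 Y107.6694
G1 X71.5821 Y90.5921
G1 X66.1162 Y76.3883
G0 X317.7797 Y88.1652
M4 S176
G1 X308.4223 Y85.1223 F2276
G1 X300.5122 Y84.1908
G1 X294.0494 Y85.3708
G1 X289.0339 Y88.6623
G1 X285.4658 Y94.0652
G1 X283.3450 Y101.5796
M5
G0 X0.0000 Y0.0000

1 u = 1 mm; y_m = 204.0239 − y.

[1] `<path>` open polyline, #ff8800→engrave S176 F2276: (55.7935,177.0873) → (71.6620,59.0991) → (185.5712,149.0987) → (234.7057,77.5337) → (153.6436,44.7462) → (52.1040,144.0650)

[2] `<path>` cubic bezier, #ff8800→engrave S176 F2276: (149.9402,161.6056) → (150.2073,154.5883) → (135.6823,141.8229) → (113.1879,125.4648) → (89.5469,107.6694) → (71.5821,90.5921) → (66.1162,76.3883)

[3] `<path>` quadratic bezier, #ff8800→engrave S176 F2276: (317.7797,88.1652) → (308.4223,85.1223) → (300.5122,84.1908) → (294.0494,85.3708) → (289.0339,88.6623) → (285.4658,94.0652) → (283.3450,101.5796)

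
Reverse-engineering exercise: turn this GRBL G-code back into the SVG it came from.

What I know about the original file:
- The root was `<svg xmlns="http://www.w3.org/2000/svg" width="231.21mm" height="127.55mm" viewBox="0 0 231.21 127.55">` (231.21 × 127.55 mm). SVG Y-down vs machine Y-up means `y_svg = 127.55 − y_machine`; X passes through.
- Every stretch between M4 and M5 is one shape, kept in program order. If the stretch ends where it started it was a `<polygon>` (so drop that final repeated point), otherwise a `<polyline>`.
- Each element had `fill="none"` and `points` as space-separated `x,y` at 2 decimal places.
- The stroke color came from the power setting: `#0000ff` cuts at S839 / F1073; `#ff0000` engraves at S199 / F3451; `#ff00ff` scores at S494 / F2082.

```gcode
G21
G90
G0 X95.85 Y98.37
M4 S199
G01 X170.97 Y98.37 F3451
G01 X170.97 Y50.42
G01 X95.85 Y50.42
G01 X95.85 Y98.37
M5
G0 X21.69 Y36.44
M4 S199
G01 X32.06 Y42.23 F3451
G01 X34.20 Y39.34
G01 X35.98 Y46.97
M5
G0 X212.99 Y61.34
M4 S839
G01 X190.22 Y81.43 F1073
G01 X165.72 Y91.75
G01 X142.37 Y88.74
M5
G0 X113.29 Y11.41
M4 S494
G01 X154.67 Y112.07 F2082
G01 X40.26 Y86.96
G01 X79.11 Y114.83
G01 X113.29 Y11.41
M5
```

<svg xmlns="http://www.w3.org/2000/svg" width="231.21mm" height="127.55mm" viewBox="0 0 231.21 127.55">
  <polygon points="95.85,29.18 170.97,29.18 170.97,77.13 95.85,77.13" fill="none" stroke="#ff0000"/>
  <polyline points="21.69,91.11 32.06,85.32 34.20,88.21 35.98,80.58" fill="none" stroke="#ff0000"/>
  <polyline points="212.99,66.21 190.22,46.12 165.72,35.80 142.37,38.81" fill="none" stroke="#0000ff"/>
  <polygon points="113.29,116.14 154.67,15.48 40.26,40.59 79.11,12.72" fill="none" stroke="#ff00ff"/>
</svg>

Each laser-on run becomes one SVG element. Flip Y back into SVG space with y_svg = 127.55 − y_machine.

Run 1: power S199 maps to stroke `#ff0000` (engrave). The run returns to its start, so emit a `<polygon>` with points (Y-flipped): 95.85,29.18 170.97,29.18 170.97,77.13 95.85,77.13.

Run 2: power S199 maps to stroke `#ff0000` (engrave). The run is open, so emit a `<polyline>` with points (Y-flipped): 21.69,91.11 32.06,85.32 34.20,88.21 35.98,80.58.

Run 3: the run's S839 means `#0000ff` (cut). The run is open, so emit a `<polyline>` with points (Y-flipped): 212.99,66.21 190.22,46.12 165.72,35.80 142.37,38.81.

Run 4: the run's S494 means `#ff00ff` (score). The run returns to its start, so emit a `<polygon>` with points (Y-flipped): 113.29,116.14 154.67,15.48 40.26,40.59 79.11,12.72.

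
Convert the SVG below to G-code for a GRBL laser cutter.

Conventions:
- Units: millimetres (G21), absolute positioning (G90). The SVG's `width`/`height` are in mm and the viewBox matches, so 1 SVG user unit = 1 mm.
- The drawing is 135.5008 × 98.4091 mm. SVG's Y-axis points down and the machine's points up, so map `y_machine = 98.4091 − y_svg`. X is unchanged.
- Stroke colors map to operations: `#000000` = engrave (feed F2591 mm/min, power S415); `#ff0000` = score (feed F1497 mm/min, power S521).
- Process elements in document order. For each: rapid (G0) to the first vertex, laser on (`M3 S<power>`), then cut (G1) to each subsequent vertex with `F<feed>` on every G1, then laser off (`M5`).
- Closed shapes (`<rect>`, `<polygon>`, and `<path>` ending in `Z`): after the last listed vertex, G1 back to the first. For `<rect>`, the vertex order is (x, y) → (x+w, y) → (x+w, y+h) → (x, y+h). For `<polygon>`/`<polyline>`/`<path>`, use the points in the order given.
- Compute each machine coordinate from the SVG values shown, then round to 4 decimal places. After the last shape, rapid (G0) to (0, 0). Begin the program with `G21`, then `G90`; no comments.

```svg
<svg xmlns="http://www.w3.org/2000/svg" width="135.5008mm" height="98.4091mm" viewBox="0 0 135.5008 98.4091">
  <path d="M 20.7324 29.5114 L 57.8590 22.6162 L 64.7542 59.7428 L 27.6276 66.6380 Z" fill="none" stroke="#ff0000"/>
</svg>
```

G21
G90
G0 X20.7324 Y68.8977
M3 S521
G1 X57.8590 Y75.7929 F1497
G1 X64.7542 Y38.6663 F1497
G1 X27.6276 Y31.7711 F1497
G1 X20.7324 Y68.8977 F1497
M5
G0 X0.0000 Y0.0000

Since the viewBox matches the mm dimensions, user units are millimetres directly. The only transform is the Y-flip y_m = 98.4091 − y_svg.

Shape 1 is a regular polygon drawn with `<path>`. Its stroke #ff0000 means score at S521, F1497. After flipping Y the toolpath is (20.7324,68.8977) → (57.8590,75.7929) → (64.7542,38.6663) → (27.6276,31.7711) → (20.7324,68.8977), returning to the start.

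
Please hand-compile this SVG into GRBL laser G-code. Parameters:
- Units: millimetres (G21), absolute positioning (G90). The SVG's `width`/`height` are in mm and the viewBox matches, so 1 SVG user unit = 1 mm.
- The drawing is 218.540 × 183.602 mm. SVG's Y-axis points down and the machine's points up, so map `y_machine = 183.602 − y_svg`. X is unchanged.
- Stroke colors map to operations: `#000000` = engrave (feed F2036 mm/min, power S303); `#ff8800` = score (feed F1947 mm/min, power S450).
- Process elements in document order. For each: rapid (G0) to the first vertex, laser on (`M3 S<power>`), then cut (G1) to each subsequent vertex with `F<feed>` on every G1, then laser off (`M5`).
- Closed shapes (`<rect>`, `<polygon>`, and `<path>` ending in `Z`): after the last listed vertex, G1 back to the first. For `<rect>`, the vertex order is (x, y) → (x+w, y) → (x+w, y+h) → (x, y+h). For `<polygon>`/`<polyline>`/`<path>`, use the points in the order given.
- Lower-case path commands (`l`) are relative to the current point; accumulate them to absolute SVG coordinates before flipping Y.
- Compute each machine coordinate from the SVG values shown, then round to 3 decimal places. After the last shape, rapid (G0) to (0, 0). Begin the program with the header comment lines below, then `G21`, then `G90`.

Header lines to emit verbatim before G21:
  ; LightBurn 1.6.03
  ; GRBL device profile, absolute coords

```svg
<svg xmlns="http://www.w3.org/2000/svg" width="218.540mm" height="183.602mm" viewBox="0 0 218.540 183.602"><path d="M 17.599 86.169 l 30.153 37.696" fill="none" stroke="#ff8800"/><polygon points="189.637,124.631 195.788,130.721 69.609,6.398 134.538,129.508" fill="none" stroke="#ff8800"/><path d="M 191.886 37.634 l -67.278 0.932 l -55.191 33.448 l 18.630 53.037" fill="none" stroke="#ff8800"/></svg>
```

; LightBurn 1.6.03
; GRBL device profile, absolute coords
G21
G90
G0 X17.599 Y97.433
M3 S450
G1 X47.752 Y59.737 F1947
M5
G0 X189.637 Y58.971
M3 S450
G1 X195.788 Y52.881 F1947
G1 X69.609 Y177.204 F1947
G1 X134.538 Y54.094 F1947
G1 X189.637 Y58.971 F1947
M5
G0 X191.886 Y145.968
M3 S450
G1 X124.608 Y145.036 F1947
G1 X69.417 Y111.588 F1947
G1 X88.047 Y58.551 F1947
M5
G0 X0.000 Y0.000

Since the viewBox matches the mm dimensions, user units are millimetres directly. The only transform is the Y-flip y_m = 183.602 − y_svg.

Shape 1 is a line segment drawn with `<path>`. Its stroke #ff8800 means score at S450, F1947. After flipping Y the toolpath is (17.599,97.433) → (47.752,59.737).

Shape 2 is a closed polygon drawn with `<polygon>`. Its stroke #ff8800 means score at S450, F1947. After flipping Y the toolpath is (189.637,58.971) → (195.788,52.881) → (69.609,177.204) → (134.538,54.094) → (189.637,58.971), returning to the start.

Shape 3 is a open polyline drawn with `<path>`. Its stroke #ff8800 means score at S450, F1947. After flipping Y the toolpath is (191.886,145.968) → (124.608,145.036) → (69.417,111.588) → (88.047,58.551).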